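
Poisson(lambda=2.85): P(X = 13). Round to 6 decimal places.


P = e^(-lam) * lam^k / k!
e^(-2.85) ≈ 0.05784432
lam^k = 2.85^13 ≈ 818433.090240
k! = 13! = 6227020800
P = 0.05784432 * 818433.090240 / 6227020800 ≈ 0.000008

0.000008


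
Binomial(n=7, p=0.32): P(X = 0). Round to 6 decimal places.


P = C(n,k) * p^k * (1-p)^(n-k)
C(7,0) = 1
p^k = 0.32^0 = 1
(1-p)^(n-k) = 0.68^7 ≈ 0.06722989
P = 1 * 1 * 0.06722989 ≈ 0.067230

0.067230


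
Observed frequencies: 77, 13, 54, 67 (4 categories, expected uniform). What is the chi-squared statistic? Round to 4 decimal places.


chi2 = sum((O-E)^2/E), E = total/4
total = 211, E = 211/4 = 52.75
(77 - 52.75)^2 / 52.75 = 588.0625 / 52.75 = 9409/844 ≈ 11.148104
(13 - 52.75)^2 / 52.75 = 1580.0625 / 52.75 = 25281/844 ≈ 29.953791
(54 - 52.75)^2 / 52.75 = 1.5625 / 52.75 = 25/844 ≈ 0.029621
(67 - 52.75)^2 / 52.75 = 203.0625 / 52.75 = 3249/844 ≈ 3.849526
chi2 = 9491/211 ≈ 44.981043

44.9810


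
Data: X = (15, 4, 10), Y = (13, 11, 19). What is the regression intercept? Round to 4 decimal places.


a = ybar - b*xbar, where b = sum((xi-xbar)(yi-ybar)) / sum((xi-xbar)^2)
n = 3, xbar = 29/3 ≈ 9.666667, ybar = 43/3 ≈ 14.333333
Sxy = sum((xi-xbar)(yi-ybar)) = 40/3 ≈ 13.333333
Sxx = sum((xi-xbar)^2) = 182/3 ≈ 60.666667
b = Sxy / Sxx = 20/91 ≈ 0.219780
a = 14.333333 - 0.219780 * 9.666667 = 1111/91 ≈ 12.208791

12.2088


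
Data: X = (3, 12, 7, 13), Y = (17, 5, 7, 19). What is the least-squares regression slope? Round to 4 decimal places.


b = sum((xi-xbar)(yi-ybar)) / sum((xi-xbar)^2)
n = 4, xbar = 35/4 = 8.75, ybar = 48/4 = 12
Sxy = sum((xi-xbar)(yi-ybar)) = -13
Sxx = sum((xi-xbar)^2) = 64.75
b = Sxy / Sxx = -52/259 ≈ -0.200772

-0.2008


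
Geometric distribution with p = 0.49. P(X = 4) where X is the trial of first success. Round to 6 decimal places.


P = (1-p)^(k-1) * p
(1-p)^(k-1) = 0.51^3 = 0.132651
P = 0.132651 * 0.49 = 0.06499899

0.064999


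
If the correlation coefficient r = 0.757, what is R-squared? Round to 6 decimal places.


R^2 = r^2 = (0.757)^2 = 0.573049

0.573049


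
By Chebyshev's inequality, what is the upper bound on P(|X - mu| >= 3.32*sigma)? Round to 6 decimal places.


P <= 1/k^2
k^2 = 3.32^2 = 11.0224
1/k^2 = 1 / 11.0224 = 625/6889 ≈ 0.09072434

0.090724


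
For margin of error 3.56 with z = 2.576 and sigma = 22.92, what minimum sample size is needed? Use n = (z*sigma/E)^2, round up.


z*sigma/E = 2.576 * 22.92 / 3.56 ≈ 16.584809
(z*sigma/E)^2 ≈ 275.055889
round up: n = 276

276


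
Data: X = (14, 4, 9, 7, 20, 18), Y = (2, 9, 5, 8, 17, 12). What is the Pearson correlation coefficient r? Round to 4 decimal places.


r = sum((xi-xbar)(yi-ybar)) / sqrt(sum((xi-xbar)^2) * sum((yi-ybar)^2))
n = 6, xbar = 72/6 = 12, ybar = 53/6 ≈ 8.833333
Sxy = sum((xi-xbar)(yi-ybar)) = 85
Sxx = sum((xi-xbar)^2) = 202
Syy = sum((yi-ybar)^2) = 833/6 ≈ 138.833333
sqrt(Sxx*Syy) ≈ 167.464424
r = Sxy / sqrt(Sxx*Syy) = 85 / 167.464424 ≈ 0.507570

0.5076


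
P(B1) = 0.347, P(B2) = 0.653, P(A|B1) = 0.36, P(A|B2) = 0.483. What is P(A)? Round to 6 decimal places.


P(A) = P(A|B1)*P(B1) + P(A|B2)*P(B2)
P(A|B1)*P(B1) = 0.36 * 0.347 = 0.12492
P(A|B2)*P(B2) = 0.483 * 0.653 = 0.315399
P(A) = 0.12492 + 0.315399 = 0.440319

0.440319


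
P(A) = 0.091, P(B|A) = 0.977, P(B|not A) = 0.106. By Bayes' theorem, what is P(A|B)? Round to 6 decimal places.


P(A|B) = P(B|A)*P(A) / P(B), P(B) = P(B|A)*P(A) + P(B|not A)*P(not A)
P(B|A)*P(A) = 0.977 * 0.091 = 0.088907
P(B|not A)*P(not A) = 0.106 * 0.909 = 0.096354
P(B) = 0.088907 + 0.096354 = 0.185261
P(A|B) = 0.088907 / 0.185261 ≈ 0.47990133

0.479901


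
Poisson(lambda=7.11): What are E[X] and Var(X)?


E[X] = Var(X) = lambda = 7.11

7.11, 7.11


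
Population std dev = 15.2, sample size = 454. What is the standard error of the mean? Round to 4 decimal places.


SE = sigma / sqrt(n)
sqrt(454) ≈ 21.307276
SE = 15.2 / 21.307276 ≈ 0.713371

0.7134


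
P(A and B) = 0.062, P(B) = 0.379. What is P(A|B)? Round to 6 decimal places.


P(A|B) = P(A and B) / P(B) = 0.062 / 0.379 = 62/379 ≈ 0.16358839

0.163588


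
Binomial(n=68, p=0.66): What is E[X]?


E[X] = n*p = 68 * 0.66 = 44.88

44.88


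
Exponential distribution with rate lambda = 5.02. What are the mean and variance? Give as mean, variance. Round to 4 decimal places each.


mean = 1/lam, var = 1/lam^2
mean = 1 / 5.02 = 50/251 ≈ 0.199203
lam^2 = 5.02^2 = 25.2004
var = 1 / 25.2004 ≈ 0.039682

0.1992, 0.0397


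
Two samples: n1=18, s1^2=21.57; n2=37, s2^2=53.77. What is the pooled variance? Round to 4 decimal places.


sp^2 = ((n1-1)*s1^2 + (n2-1)*s2^2)/(n1+n2-2)
(n1-1)*s1^2 = 17 * 21.57 = 366.69
(n2-1)*s2^2 = 36 * 53.77 = 1935.72
numerator = 366.69 + 1935.72 = 2302.41
n1+n2-2 = 53
sp^2 = 2302.41 / 53 = 230241/5300 ≈ 43.441698

43.4417


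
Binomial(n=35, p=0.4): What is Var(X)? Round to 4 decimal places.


Var = n*p*(1-p) = 35 * 0.4 * 0.6 = 8.4

8.4000


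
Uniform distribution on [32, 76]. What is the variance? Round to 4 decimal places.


Var = (b-a)^2 / 12
(b-a)^2 = (76 - 32)^2 = 1936
Var = 1936/12 ≈ 161.333333

161.3333


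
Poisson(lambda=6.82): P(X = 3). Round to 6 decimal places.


P = e^(-lam) * lam^k / k!
e^(-6.82) ≈ 0.001091721
lam^k = 6.82^3 = 317.214568
k! = 3! = 6
P = 0.001091721 * 317.214568 / 6 ≈ 0.057718

0.057718


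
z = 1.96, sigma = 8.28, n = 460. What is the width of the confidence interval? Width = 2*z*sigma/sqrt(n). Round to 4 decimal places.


width = 2*z*sigma/sqrt(n)
2*z*sigma = 2 * 1.96 * 8.28 = 32.4576
sqrt(460) ≈ 21.447611
width = 32.4576 / 21.447611 ≈ 1.513343

1.5133


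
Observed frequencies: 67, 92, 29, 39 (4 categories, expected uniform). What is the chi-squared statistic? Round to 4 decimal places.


chi2 = sum((O-E)^2/E), E = total/4
total = 227, E = 227/4 = 56.75
(67 - 56.75)^2 / 56.75 = 105.0625 / 56.75 = 1681/908 ≈ 1.851322
(92 - 56.75)^2 / 56.75 = 1242.5625 / 56.75 = 19881/908 ≈ 21.895374
(29 - 56.75)^2 / 56.75 = 770.0625 / 56.75 = 12321/908 ≈ 13.569383
(39 - 56.75)^2 / 56.75 = 315.0625 / 56.75 = 5041/908 ≈ 5.551762
chi2 = 9731/227 ≈ 42.867841

42.8678


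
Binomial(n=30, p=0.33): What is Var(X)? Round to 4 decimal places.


Var = n*p*(1-p) = 30 * 0.33 * 0.67 = 6.633

6.6330


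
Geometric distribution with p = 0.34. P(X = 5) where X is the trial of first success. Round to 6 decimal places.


P = (1-p)^(k-1) * p
(1-p)^(k-1) = 0.66^4 ≈ 0.1897474
P = 0.1897474 * 0.34 ≈ 0.06451410

0.064514


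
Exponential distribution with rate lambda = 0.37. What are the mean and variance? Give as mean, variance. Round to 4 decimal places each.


mean = 1/lam, var = 1/lam^2
mean = 1 / 0.37 = 100/37 ≈ 2.702703
lam^2 = 0.37^2 = 0.1369
var = 1 / 0.1369 = 10000/1369 ≈ 7.304602

2.7027, 7.3046


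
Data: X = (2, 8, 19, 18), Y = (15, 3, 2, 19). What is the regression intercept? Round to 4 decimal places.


a = ybar - b*xbar, where b = sum((xi-xbar)(yi-ybar)) / sum((xi-xbar)^2)
n = 4, xbar = 47/4 = 11.75, ybar = 39/4 = 9.75
Sxy = sum((xi-xbar)(yi-ybar)) = -24.25
Sxx = sum((xi-xbar)^2) = 200.75
b = Sxy / Sxx = -97/803 ≈ -0.120797
a = 9.75 - (-0.120797) * 11.75 = 8969/803 ≈ 11.169365

11.1694


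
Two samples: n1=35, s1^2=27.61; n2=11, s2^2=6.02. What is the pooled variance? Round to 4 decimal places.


sp^2 = ((n1-1)*s1^2 + (n2-1)*s2^2)/(n1+n2-2)
(n1-1)*s1^2 = 34 * 27.61 = 938.74
(n2-1)*s2^2 = 10 * 6.02 = 60.2
numerator = 938.74 + 60.2 = 998.94
n1+n2-2 = 44
sp^2 = 998.94 / 44 = 49947/2200 ≈ 22.703182

22.7032


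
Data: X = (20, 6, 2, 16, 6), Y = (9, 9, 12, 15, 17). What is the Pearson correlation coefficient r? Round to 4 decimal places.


r = sum((xi-xbar)(yi-ybar)) / sqrt(sum((xi-xbar)^2) * sum((yi-ybar)^2))
n = 5, xbar = 50/5 = 10, ybar = 62/5 = 12.4
Sxy = sum((xi-xbar)(yi-ybar)) = -20
Sxx = sum((xi-xbar)^2) = 232
Syy = sum((yi-ybar)^2) = 51.2
sqrt(Sxx*Syy) ≈ 108.988073
r = Sxy / sqrt(Sxx*Syy) = -20 / 108.988073 ≈ -0.183506

-0.1835


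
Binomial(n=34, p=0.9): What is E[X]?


E[X] = n*p = 34 * 0.9 = 30.6

30.6


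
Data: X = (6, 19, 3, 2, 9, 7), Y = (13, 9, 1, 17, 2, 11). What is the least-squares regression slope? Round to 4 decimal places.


b = sum((xi-xbar)(yi-ybar)) / sum((xi-xbar)^2)
n = 6, xbar = 46/6 = 23/3 ≈ 7.666667, ybar = 53/6 ≈ 8.833333
Sxy = sum((xi-xbar)(yi-ybar)) = -76/3 ≈ -25.333333
Sxx = sum((xi-xbar)^2) = 562/3 ≈ 187.333333
b = Sxy / Sxx = -38/281 ≈ -0.135231

-0.1352


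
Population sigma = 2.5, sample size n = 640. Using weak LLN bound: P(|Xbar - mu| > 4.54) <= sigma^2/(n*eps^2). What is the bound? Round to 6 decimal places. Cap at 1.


bound = min(1, sigma^2/(n*eps^2))
sigma^2 = 2.5^2 = 6.25
n*eps^2 = 640 * 4.54^2 = 640 * 20.6116 = 13191.424
sigma^2/(n*eps^2) = 6.25 / 13191.424 ≈ 0.00047379

0.000474


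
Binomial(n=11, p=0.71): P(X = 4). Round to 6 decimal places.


P = C(n,k) * p^k * (1-p)^(n-k)
C(11,4) = 330
p^k = 0.71^4 ≈ 0.2541168
(1-p)^(n-k) = 0.29^7 ≈ 0.0001724988
P = 330 * 0.2541168 * 0.0001724988 ≈ 0.014465

0.014465


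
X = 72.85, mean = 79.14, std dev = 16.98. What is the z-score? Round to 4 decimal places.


z = (X - mu) / sigma
X - mu = 72.85 - 79.14 = -6.29
z = -6.29 / 16.98 = -629/1698 ≈ -0.370436

-0.3704


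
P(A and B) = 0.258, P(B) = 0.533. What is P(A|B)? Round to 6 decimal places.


P(A|B) = P(A and B) / P(B) = 0.258 / 0.533 = 258/533 ≈ 0.48405253

0.484053


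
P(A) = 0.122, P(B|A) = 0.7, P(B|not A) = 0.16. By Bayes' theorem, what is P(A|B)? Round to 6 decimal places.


P(A|B) = P(B|A)*P(A) / P(B), P(B) = P(B|A)*P(A) + P(B|not A)*P(not A)
P(B|A)*P(A) = 0.7 * 0.122 = 0.0854
P(B|not A)*P(not A) = 0.16 * 0.878 = 0.14048
P(B) = 0.0854 + 0.14048 = 0.22588
P(A|B) = 0.0854 / 0.22588 = 2135/5647 ≈ 0.37807685

0.378077


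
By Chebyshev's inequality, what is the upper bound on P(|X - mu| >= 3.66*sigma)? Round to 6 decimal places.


P <= 1/k^2
k^2 = 3.66^2 = 13.3956
1/k^2 = 1 / 13.3956 ≈ 0.07465138

0.074651


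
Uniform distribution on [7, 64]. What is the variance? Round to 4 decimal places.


Var = (b-a)^2 / 12
(b-a)^2 = (64 - 7)^2 = 3249
Var = 3249/12 = 270.75

270.7500


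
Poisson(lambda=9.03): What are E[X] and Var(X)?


E[X] = Var(X) = lambda = 9.03

9.03, 9.03


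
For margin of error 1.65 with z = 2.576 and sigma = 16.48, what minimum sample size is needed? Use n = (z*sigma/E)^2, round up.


z*sigma/E = 2.576 * 16.48 / 1.65 ≈ 25.728776
(z*sigma/E)^2 ≈ 661.969902
round up: n = 662

662


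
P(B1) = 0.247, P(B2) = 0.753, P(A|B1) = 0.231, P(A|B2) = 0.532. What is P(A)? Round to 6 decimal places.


P(A) = P(A|B1)*P(B1) + P(A|B2)*P(B2)
P(A|B1)*P(B1) = 0.231 * 0.247 = 0.057057
P(A|B2)*P(B2) = 0.532 * 0.753 = 0.400596
P(A) = 0.057057 + 0.400596 = 0.457653

0.457653


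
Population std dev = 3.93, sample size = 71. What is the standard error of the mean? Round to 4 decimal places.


SE = sigma / sqrt(n)
sqrt(71) ≈ 8.426150
SE = 3.93 / 8.426150 ≈ 0.466405

0.4664


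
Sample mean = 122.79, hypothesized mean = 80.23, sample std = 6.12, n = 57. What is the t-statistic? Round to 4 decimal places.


t = (xbar - mu0) / (s/sqrt(n))
xbar - mu0 = 122.79 - 80.23 = 42.56
sqrt(57) ≈ 7.54983444
s/sqrt(n) = 6.12 / 7.54983444 ≈ 0.81061380
t = 42.56 / 0.81061380 ≈ 52.503424

52.5034


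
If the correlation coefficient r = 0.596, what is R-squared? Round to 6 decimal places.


R^2 = r^2 = (0.596)^2 = 0.355216

0.355216


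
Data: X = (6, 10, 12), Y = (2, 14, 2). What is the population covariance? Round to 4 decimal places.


Cov = (1/n)*sum((xi-xbar)(yi-ybar))
n = 3, xbar = 28/3 ≈ 9.333333, ybar = 18/3 = 6
sum((xi-xbar)(yi-ybar)) = 8
Cov = 8 / 3 = 8/3 ≈ 2.666667

2.6667


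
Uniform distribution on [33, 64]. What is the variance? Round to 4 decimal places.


Var = (b-a)^2 / 12
(b-a)^2 = (64 - 33)^2 = 961
Var = 961/12 ≈ 80.083333

80.0833


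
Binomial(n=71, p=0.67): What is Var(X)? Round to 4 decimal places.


Var = n*p*(1-p) = 71 * 0.67 * 0.33 = 15.6981

15.6981


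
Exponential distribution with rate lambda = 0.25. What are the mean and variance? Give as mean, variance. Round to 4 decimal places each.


mean = 1/lam, var = 1/lam^2
mean = 1 / 0.25 = 4
lam^2 = 0.25^2 = 0.0625
var = 1 / 0.0625 = 16

4.0000, 16.0000


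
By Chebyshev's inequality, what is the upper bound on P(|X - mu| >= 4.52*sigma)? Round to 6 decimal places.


P <= 1/k^2
k^2 = 4.52^2 = 20.4304
1/k^2 = 1 / 20.4304 ≈ 0.04894667

0.048947


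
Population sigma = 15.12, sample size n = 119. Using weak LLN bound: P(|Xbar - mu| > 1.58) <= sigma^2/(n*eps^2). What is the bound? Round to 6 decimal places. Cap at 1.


bound = min(1, sigma^2/(n*eps^2))
sigma^2 = 15.12^2 = 228.6144
n*eps^2 = 119 * 1.58^2 = 119 * 2.4964 = 297.0716
sigma^2/(n*eps^2) = 228.6144 / 297.0716 ≈ 0.76955993

0.769560


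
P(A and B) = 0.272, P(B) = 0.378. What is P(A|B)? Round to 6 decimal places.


P(A|B) = P(A and B) / P(B) = 0.272 / 0.378 = 136/189 ≈ 0.71957672

0.719577


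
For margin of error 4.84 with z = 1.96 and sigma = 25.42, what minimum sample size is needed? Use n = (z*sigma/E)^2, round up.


z*sigma/E = 1.96 * 25.42 / 4.84 = 62279/6050 ≈ 10.294050
(z*sigma/E)^2 ≈ 105.967457
round up: n = 106

106


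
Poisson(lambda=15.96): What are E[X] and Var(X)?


E[X] = Var(X) = lambda = 15.96

15.96, 15.96


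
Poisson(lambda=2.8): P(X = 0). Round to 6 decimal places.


P = e^(-lam) * lam^k / k!
e^(-2.8) ≈ 0.06081006
lam^k = 2.8^0 = 1
k! = 0! = 1
P = 0.06081006 * 1 / 1 ≈ 0.060810

0.060810


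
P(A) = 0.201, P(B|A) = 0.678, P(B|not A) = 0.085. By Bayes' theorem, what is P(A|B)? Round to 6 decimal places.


P(A|B) = P(B|A)*P(A) / P(B), P(B) = P(B|A)*P(A) + P(B|not A)*P(not A)
P(B|A)*P(A) = 0.678 * 0.201 = 0.136278
P(B|not A)*P(not A) = 0.085 * 0.799 = 0.067915
P(B) = 0.136278 + 0.067915 = 0.204193
P(A|B) = 0.136278 / 0.204193 ≈ 0.66739800

0.667398


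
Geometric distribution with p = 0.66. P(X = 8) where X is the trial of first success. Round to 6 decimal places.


P = (1-p)^(k-1) * p
(1-p)^(k-1) = 0.34^7 ≈ 0.0005252335
P = 0.0005252335 * 0.66 ≈ 0.0003466541

0.000347


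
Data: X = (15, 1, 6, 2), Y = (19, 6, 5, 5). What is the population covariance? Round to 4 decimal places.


Cov = (1/n)*sum((xi-xbar)(yi-ybar))
n = 4, xbar = 24/4 = 6, ybar = 35/4 = 8.75
sum((xi-xbar)(yi-ybar)) = 121
Cov = 121 / 4 = 30.25

30.2500


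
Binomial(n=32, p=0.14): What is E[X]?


E[X] = n*p = 32 * 0.14 = 4.48

4.48


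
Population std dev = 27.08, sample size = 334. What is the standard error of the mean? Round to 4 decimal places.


SE = sigma / sqrt(n)
sqrt(334) ≈ 18.275667
SE = 27.08 / 18.275667 ≈ 1.481752

1.4818


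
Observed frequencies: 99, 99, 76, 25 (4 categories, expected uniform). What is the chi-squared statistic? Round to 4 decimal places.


chi2 = sum((O-E)^2/E), E = total/4
total = 299, E = 299/4 = 74.75
(99 - 74.75)^2 / 74.75 = 588.0625 / 74.75 = 9409/1196 ≈ 7.867057
(99 - 74.75)^2 / 74.75 = 588.0625 / 74.75 = 9409/1196 ≈ 7.867057
(76 - 74.75)^2 / 74.75 = 1.5625 / 74.75 = 25/1196 ≈ 0.020903
(25 - 74.75)^2 / 74.75 = 2475.0625 / 74.75 = 39601/1196 ≈ 33.111204
chi2 = 14611/299 ≈ 48.866221

48.8662


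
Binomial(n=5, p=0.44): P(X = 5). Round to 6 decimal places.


P = C(n,k) * p^k * (1-p)^(n-k)
C(5,5) = 1
p^k = 0.44^5 ≈ 0.01649162
(1-p)^(n-k) = 0.56^0 = 1
P = 1 * 0.01649162 * 1 ≈ 0.016492

0.016492


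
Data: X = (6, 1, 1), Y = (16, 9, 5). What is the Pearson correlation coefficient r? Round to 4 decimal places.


r = sum((xi-xbar)(yi-ybar)) / sqrt(sum((xi-xbar)^2) * sum((yi-ybar)^2))
n = 3, xbar = 8/3 ≈ 2.666667, ybar = 30/3 = 10
Sxy = sum((xi-xbar)(yi-ybar)) = 30
Sxx = sum((xi-xbar)^2) = 50/3 ≈ 16.666667
Syy = sum((yi-ybar)^2) = 62
sqrt(Sxx*Syy) ≈ 32.145503
r = Sxy / sqrt(Sxx*Syy) = 30 / 32.145503 ≈ 0.933257

0.9333


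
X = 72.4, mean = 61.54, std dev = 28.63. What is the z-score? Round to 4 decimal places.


z = (X - mu) / sigma
X - mu = 72.4 - 61.54 = 10.86
z = 10.86 / 28.63 = 1086/2863 ≈ 0.379322

0.3793


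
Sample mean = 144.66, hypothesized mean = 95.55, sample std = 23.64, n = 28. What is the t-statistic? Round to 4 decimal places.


t = (xbar - mu0) / (s/sqrt(n))
xbar - mu0 = 144.66 - 95.55 = 49.11
sqrt(28) ≈ 5.29150262
s/sqrt(n) = 23.64 / 5.29150262 ≈ 4.46754007
t = 49.11 / 4.46754007 ≈ 10.992627

10.9926


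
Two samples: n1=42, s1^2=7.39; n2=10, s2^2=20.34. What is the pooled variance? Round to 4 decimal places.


sp^2 = ((n1-1)*s1^2 + (n2-1)*s2^2)/(n1+n2-2)
(n1-1)*s1^2 = 41 * 7.39 = 302.99
(n2-1)*s2^2 = 9 * 20.34 = 183.06
numerator = 302.99 + 183.06 = 486.05
n1+n2-2 = 50
sp^2 = 486.05 / 50 = 9.721

9.7210


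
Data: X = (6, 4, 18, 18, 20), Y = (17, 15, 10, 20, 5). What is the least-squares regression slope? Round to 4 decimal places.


b = sum((xi-xbar)(yi-ybar)) / sum((xi-xbar)^2)
n = 5, xbar = 66/5 = 13.2, ybar = 67/5 = 13.4
Sxy = sum((xi-xbar)(yi-ybar)) = -82.4
Sxx = sum((xi-xbar)^2) = 228.8
b = Sxy / Sxx = -103/286 ≈ -0.360140

-0.3601


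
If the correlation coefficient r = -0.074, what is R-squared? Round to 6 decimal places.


R^2 = r^2 = (-0.074)^2 = 0.005476

0.005476


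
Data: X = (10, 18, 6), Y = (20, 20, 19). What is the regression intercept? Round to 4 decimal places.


a = ybar - b*xbar, where b = sum((xi-xbar)(yi-ybar)) / sum((xi-xbar)^2)
n = 3, xbar = 34/3 ≈ 11.333333, ybar = 59/3 ≈ 19.666667
Sxy = sum((xi-xbar)(yi-ybar)) = 16/3 ≈ 5.333333
Sxx = sum((xi-xbar)^2) = 224/3 ≈ 74.666667
b = Sxy / Sxx = 1/14 ≈ 0.071429
a = 19.666667 - 0.071429 * 11.333333 = 132/7 ≈ 18.857143

18.8571


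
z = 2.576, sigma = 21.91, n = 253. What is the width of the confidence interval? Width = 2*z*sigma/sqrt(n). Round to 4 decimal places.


width = 2*z*sigma/sqrt(n)
2*z*sigma = 2 * 2.576 * 21.91 = 112.88032
sqrt(253) ≈ 15.905974
width = 112.88032 / 15.905974 ≈ 7.096725

7.0967


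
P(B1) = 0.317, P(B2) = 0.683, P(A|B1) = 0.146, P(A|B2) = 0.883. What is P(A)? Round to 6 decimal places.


P(A) = P(A|B1)*P(B1) + P(A|B2)*P(B2)
P(A|B1)*P(B1) = 0.146 * 0.317 = 0.046282
P(A|B2)*P(B2) = 0.883 * 0.683 = 0.603089
P(A) = 0.046282 + 0.603089 = 0.649371

0.649371


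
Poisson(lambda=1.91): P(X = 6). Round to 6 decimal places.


P = e^(-lam) * lam^k / k!
e^(-1.91) ≈ 0.1480804
lam^k = 1.91^6 ≈ 48.551226
k! = 6! = 720
P = 0.1480804 * 48.551226 / 720 ≈ 0.009985

0.009985


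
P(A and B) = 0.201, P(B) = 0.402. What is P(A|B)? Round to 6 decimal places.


P(A|B) = P(A and B) / P(B) = 0.201 / 0.402 = 0.5

0.500000


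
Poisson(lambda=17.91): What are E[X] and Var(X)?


E[X] = Var(X) = lambda = 17.91

17.91, 17.91


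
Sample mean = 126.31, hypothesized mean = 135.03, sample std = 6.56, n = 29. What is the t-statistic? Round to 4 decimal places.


t = (xbar - mu0) / (s/sqrt(n))
xbar - mu0 = 126.31 - 135.03 = -8.72
sqrt(29) ≈ 5.38516481
s/sqrt(n) = 6.56 / 5.38516481 ≈ 1.21816142
t = -8.72 / 1.21816142 ≈ -7.158329

-7.1583


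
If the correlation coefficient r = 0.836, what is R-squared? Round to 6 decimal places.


R^2 = r^2 = (0.836)^2 = 0.698896

0.698896


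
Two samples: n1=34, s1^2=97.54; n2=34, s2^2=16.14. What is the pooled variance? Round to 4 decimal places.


sp^2 = ((n1-1)*s1^2 + (n2-1)*s2^2)/(n1+n2-2)
(n1-1)*s1^2 = 33 * 97.54 = 3218.82
(n2-1)*s2^2 = 33 * 16.14 = 532.62
numerator = 3218.82 + 532.62 = 3751.44
n1+n2-2 = 66
sp^2 = 3751.44 / 66 = 56.84

56.8400


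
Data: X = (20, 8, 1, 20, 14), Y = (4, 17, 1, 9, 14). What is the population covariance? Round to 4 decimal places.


Cov = (1/n)*sum((xi-xbar)(yi-ybar))
n = 5, xbar = 63/5 = 12.6, ybar = 45/5 = 9
sum((xi-xbar)(yi-ybar)) = 26
Cov = 26 / 5 = 5.2

5.2000


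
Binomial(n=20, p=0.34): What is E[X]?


E[X] = n*p = 20 * 0.34 = 6.8

6.8


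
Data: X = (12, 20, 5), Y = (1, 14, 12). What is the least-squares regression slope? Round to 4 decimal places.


b = sum((xi-xbar)(yi-ybar)) / sum((xi-xbar)^2)
n = 3, xbar = 37/3 ≈ 12.333333, ybar = 27/3 = 9
Sxy = sum((xi-xbar)(yi-ybar)) = 19
Sxx = sum((xi-xbar)^2) = 338/3 ≈ 112.666667
b = Sxy / Sxx = 57/338 ≈ 0.168639

0.1686


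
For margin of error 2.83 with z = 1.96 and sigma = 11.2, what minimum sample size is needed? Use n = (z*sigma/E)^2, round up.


z*sigma/E = 1.96 * 11.2 / 2.83 = 10976/1415 ≈ 7.756890
(z*sigma/E)^2 ≈ 60.169350
round up: n = 61

61


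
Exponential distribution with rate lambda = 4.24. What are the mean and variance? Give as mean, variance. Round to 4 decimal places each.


mean = 1/lam, var = 1/lam^2
mean = 1 / 4.24 = 25/106 ≈ 0.235849
lam^2 = 4.24^2 = 17.9776
var = 1 / 17.9776 ≈ 0.055625

0.2358, 0.0556


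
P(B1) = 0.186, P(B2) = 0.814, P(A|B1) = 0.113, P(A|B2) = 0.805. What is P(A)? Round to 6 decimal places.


P(A) = P(A|B1)*P(B1) + P(A|B2)*P(B2)
P(A|B1)*P(B1) = 0.113 * 0.186 = 0.021018
P(A|B2)*P(B2) = 0.805 * 0.814 = 0.65527
P(A) = 0.021018 + 0.65527 = 0.676288

0.676288


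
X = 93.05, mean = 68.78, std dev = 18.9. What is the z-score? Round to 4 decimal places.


z = (X - mu) / sigma
X - mu = 93.05 - 68.78 = 24.27
z = 24.27 / 18.9 = 809/630 ≈ 1.284127

1.2841


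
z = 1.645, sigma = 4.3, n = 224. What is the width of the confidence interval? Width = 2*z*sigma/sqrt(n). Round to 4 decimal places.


width = 2*z*sigma/sqrt(n)
2*z*sigma = 2 * 1.645 * 4.3 = 14.147
sqrt(224) ≈ 14.966630
width = 14.147 / 14.966630 ≈ 0.945236

0.9452


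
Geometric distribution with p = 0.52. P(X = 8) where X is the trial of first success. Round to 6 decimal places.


P = (1-p)^(k-1) * p
(1-p)^(k-1) = 0.48^7 ≈ 0.005870683
P = 0.005870683 * 0.52 ≈ 0.003052755

0.003053


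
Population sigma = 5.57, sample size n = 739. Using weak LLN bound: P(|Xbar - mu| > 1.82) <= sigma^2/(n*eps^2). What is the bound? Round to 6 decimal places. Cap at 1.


bound = min(1, sigma^2/(n*eps^2))
sigma^2 = 5.57^2 = 31.0249
n*eps^2 = 739 * 1.82^2 = 739 * 3.3124 = 2447.8636
sigma^2/(n*eps^2) = 31.0249 / 2447.8636 ≈ 0.01267428

0.012674


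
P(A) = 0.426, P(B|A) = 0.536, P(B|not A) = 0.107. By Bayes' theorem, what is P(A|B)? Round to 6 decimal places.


P(A|B) = P(B|A)*P(A) / P(B), P(B) = P(B|A)*P(A) + P(B|not A)*P(not A)
P(B|A)*P(A) = 0.536 * 0.426 = 0.228336
P(B|not A)*P(not A) = 0.107 * 0.574 = 0.061418
P(B) = 0.228336 + 0.061418 = 0.289754
P(A|B) = 0.228336 / 0.289754 ≈ 0.78803399

0.788034


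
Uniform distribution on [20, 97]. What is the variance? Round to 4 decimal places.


Var = (b-a)^2 / 12
(b-a)^2 = (97 - 20)^2 = 5929
Var = 5929/12 ≈ 494.083333

494.0833


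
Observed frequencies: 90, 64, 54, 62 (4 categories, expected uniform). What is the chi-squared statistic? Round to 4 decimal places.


chi2 = sum((O-E)^2/E), E = total/4
total = 270, E = 270/4 = 67.5
(90 - 67.5)^2 / 67.5 = 506.25 / 67.5 = 7.5
(64 - 67.5)^2 / 67.5 = 12.25 / 67.5 = 49/270 ≈ 0.181481
(54 - 67.5)^2 / 67.5 = 182.25 / 67.5 = 2.7
(62 - 67.5)^2 / 67.5 = 30.25 / 67.5 = 121/270 ≈ 0.448148
chi2 = 1462/135 ≈ 10.829630

10.8296


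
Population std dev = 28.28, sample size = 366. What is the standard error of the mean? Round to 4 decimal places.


SE = sigma / sqrt(n)
sqrt(366) ≈ 19.131126
SE = 28.28 / 19.131126 ≈ 1.478219

1.4782


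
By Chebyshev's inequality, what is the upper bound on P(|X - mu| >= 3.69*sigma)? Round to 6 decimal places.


P <= 1/k^2
k^2 = 3.69^2 = 13.6161
1/k^2 = 1 / 13.6161 ≈ 0.07344247

0.073442


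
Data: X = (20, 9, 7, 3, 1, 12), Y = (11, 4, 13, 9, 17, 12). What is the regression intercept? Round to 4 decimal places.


a = ybar - b*xbar, where b = sum((xi-xbar)(yi-ybar)) / sum((xi-xbar)^2)
n = 6, xbar = 52/6 = 26/3 ≈ 8.666667, ybar = 66/6 = 11
Sxy = sum((xi-xbar)(yi-ybar)) = -37
Sxx = sum((xi-xbar)^2) = 700/3 ≈ 233.333333
b = Sxy / Sxx = -111/700 ≈ -0.158571
a = 11 - (-0.158571) * 8.666667 = 4331/350 ≈ 12.374286

12.3743


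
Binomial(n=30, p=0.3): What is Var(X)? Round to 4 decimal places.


Var = n*p*(1-p) = 30 * 0.3 * 0.7 = 6.3

6.3000


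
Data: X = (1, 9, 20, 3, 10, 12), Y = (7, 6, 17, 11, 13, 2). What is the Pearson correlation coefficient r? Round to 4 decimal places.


r = sum((xi-xbar)(yi-ybar)) / sqrt(sum((xi-xbar)^2) * sum((yi-ybar)^2))
n = 6, xbar = 55/6 ≈ 9.166667, ybar = 56/6 = 28/3 ≈ 9.333333
Sxy = sum((xi-xbar)(yi-ybar)) = 224/3 ≈ 74.666667
Sxx = sum((xi-xbar)^2) = 1385/6 ≈ 230.833333
Syy = sum((yi-ybar)^2) = 436/3 ≈ 145.333333
sqrt(Sxx*Syy) ≈ 183.160525
r = Sxy / sqrt(Sxx*Syy) = 74.666667 / 183.160525 ≈ 0.407657

0.4077


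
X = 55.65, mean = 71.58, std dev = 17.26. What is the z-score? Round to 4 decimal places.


z = (X - mu) / sigma
X - mu = 55.65 - 71.58 = -15.93
z = -15.93 / 17.26 = -1593/1726 ≈ -0.922943

-0.9229


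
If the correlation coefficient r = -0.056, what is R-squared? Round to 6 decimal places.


R^2 = r^2 = (-0.056)^2 = 0.003136

0.003136


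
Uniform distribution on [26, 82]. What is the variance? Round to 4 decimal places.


Var = (b-a)^2 / 12
(b-a)^2 = (82 - 26)^2 = 3136
Var = 3136/12 ≈ 261.333333

261.3333


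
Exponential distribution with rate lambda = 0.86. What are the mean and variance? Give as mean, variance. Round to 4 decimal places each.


mean = 1/lam, var = 1/lam^2
mean = 1 / 0.86 = 50/43 ≈ 1.162791
lam^2 = 0.86^2 = 0.7396
var = 1 / 0.7396 = 2500/1849 ≈ 1.352082

1.1628, 1.3521


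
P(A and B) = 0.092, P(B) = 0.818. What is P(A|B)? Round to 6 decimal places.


P(A|B) = P(A and B) / P(B) = 0.092 / 0.818 = 46/409 ≈ 0.11246944

0.112469


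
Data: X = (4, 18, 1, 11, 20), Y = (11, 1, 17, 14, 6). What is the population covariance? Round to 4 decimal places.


Cov = (1/n)*sum((xi-xbar)(yi-ybar))
n = 5, xbar = 54/5 = 10.8, ybar = 49/5 = 9.8
sum((xi-xbar)(yi-ybar)) = -176.2
Cov = -176.2 / 5 = -35.24

-35.2400


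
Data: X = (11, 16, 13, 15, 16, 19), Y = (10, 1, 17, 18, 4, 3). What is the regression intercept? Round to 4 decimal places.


a = ybar - b*xbar, where b = sum((xi-xbar)(yi-ybar)) / sum((xi-xbar)^2)
n = 6, xbar = 90/6 = 15, ybar = 53/6 ≈ 8.833333
Sxy = sum((xi-xbar)(yi-ybar)) = -57
Sxx = sum((xi-xbar)^2) = 38
b = Sxy / Sxx = -1.5
a = 8.833333 - (-1.5) * 15 = 94/3 ≈ 31.333333

31.3333


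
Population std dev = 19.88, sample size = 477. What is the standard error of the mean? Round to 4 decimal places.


SE = sigma / sqrt(n)
sqrt(477) ≈ 21.840330
SE = 19.88 / 21.840330 ≈ 0.910243

0.9102


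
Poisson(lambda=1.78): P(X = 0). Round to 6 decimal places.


P = e^(-lam) * lam^k / k!
e^(-1.78) ≈ 0.1686381
lam^k = 1.78^0 = 1
k! = 0! = 1
P = 0.1686381 * 1 / 1 ≈ 0.168638

0.168638


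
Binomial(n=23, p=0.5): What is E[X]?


E[X] = n*p = 23 * 0.5 = 11.5

11.5


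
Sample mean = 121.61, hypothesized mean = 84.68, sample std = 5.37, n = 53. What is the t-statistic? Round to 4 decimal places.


t = (xbar - mu0) / (s/sqrt(n))
xbar - mu0 = 121.61 - 84.68 = 36.93
sqrt(53) ≈ 7.28010989
s/sqrt(n) = 5.37 / 7.28010989 ≈ 0.73762623
t = 36.93 / 0.73762623 ≈ 50.066007

50.0660


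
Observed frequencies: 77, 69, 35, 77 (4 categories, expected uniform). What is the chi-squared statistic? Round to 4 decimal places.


chi2 = sum((O-E)^2/E), E = total/4
total = 258, E = 258/4 = 64.5
(77 - 64.5)^2 / 64.5 = 156.25 / 64.5 = 625/258 ≈ 2.422481
(69 - 64.5)^2 / 64.5 = 20.25 / 64.5 = 27/86 ≈ 0.313953
(35 - 64.5)^2 / 64.5 = 870.25 / 64.5 = 3481/258 ≈ 13.492248
(77 - 64.5)^2 / 64.5 = 156.25 / 64.5 = 625/258 ≈ 2.422481
chi2 = 802/43 ≈ 18.651163

18.6512


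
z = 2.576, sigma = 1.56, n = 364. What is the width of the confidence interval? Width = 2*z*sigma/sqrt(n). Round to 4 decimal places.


width = 2*z*sigma/sqrt(n)
2*z*sigma = 2 * 2.576 * 1.56 = 8.03712
sqrt(364) ≈ 19.078784
width = 8.03712 / 19.078784 ≈ 0.421260

0.4213


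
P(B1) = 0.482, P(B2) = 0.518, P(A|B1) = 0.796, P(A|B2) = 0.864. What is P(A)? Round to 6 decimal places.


P(A) = P(A|B1)*P(B1) + P(A|B2)*P(B2)
P(A|B1)*P(B1) = 0.796 * 0.482 = 0.383672
P(A|B2)*P(B2) = 0.864 * 0.518 = 0.447552
P(A) = 0.383672 + 0.447552 = 0.831224

0.831224


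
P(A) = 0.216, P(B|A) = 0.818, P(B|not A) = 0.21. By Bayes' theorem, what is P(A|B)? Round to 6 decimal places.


P(A|B) = P(B|A)*P(A) / P(B), P(B) = P(B|A)*P(A) + P(B|not A)*P(not A)
P(B|A)*P(A) = 0.818 * 0.216 = 0.176688
P(B|not A)*P(not A) = 0.21 * 0.784 = 0.16464
P(B) = 0.176688 + 0.16464 = 0.341328
P(A|B) = 0.176688 / 0.341328 = 3681/7111 ≈ 0.51764871

0.517649


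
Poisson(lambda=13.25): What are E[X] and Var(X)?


E[X] = Var(X) = lambda = 13.25

13.25, 13.25


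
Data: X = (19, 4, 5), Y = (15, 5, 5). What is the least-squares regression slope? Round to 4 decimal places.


b = sum((xi-xbar)(yi-ybar)) / sum((xi-xbar)^2)
n = 3, xbar = 28/3 ≈ 9.333333, ybar = 25/3 ≈ 8.333333
Sxy = sum((xi-xbar)(yi-ybar)) = 290/3 ≈ 96.666667
Sxx = sum((xi-xbar)^2) = 422/3 ≈ 140.666667
b = Sxy / Sxx = 145/211 ≈ 0.687204

0.6872


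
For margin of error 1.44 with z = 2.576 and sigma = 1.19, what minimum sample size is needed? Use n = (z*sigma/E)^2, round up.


z*sigma/E = 2.576 * 1.19 / 1.44 = 19159/9000 ≈ 2.128778
(z*sigma/E)^2 ≈ 4.531695
round up: n = 5

5


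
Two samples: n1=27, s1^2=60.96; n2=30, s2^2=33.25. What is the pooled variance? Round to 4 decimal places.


sp^2 = ((n1-1)*s1^2 + (n2-1)*s2^2)/(n1+n2-2)
(n1-1)*s1^2 = 26 * 60.96 = 1584.96
(n2-1)*s2^2 = 29 * 33.25 = 964.25
numerator = 1584.96 + 964.25 = 2549.21
n1+n2-2 = 55
sp^2 = 2549.21 / 55 = 254921/5500 ≈ 46.349273

46.3493


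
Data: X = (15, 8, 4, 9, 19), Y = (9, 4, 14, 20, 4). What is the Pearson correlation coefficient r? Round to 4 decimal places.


r = sum((xi-xbar)(yi-ybar)) / sqrt(sum((xi-xbar)^2) * sum((yi-ybar)^2))
n = 5, xbar = 55/5 = 11, ybar = 51/5 = 10.2
Sxy = sum((xi-xbar)(yi-ybar)) = -82
Sxx = sum((xi-xbar)^2) = 142
Syy = sum((yi-ybar)^2) = 188.8
sqrt(Sxx*Syy) ≈ 163.736373
r = Sxy / sqrt(Sxx*Syy) = -82 / 163.736373 ≈ -0.500805

-0.5008


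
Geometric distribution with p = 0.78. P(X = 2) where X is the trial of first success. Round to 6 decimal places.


P = (1-p)^(k-1) * p
(1-p)^(k-1) = 0.22^1 = 0.22
P = 0.22 * 0.78 = 0.1716

0.171600


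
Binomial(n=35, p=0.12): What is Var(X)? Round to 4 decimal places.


Var = n*p*(1-p) = 35 * 0.12 * 0.88 = 3.696

3.6960


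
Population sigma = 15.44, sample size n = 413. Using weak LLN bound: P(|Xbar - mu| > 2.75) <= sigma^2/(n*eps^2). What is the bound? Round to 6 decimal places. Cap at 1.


bound = min(1, sigma^2/(n*eps^2))
sigma^2 = 15.44^2 = 238.3936
n*eps^2 = 413 * 2.75^2 = 413 * 7.5625 = 3123.3125
sigma^2/(n*eps^2) = 238.3936 / 3123.3125 ≈ 0.07632717

0.076327


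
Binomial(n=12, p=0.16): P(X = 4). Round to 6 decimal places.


P = C(n,k) * p^k * (1-p)^(n-k)
C(12,4) = 495
p^k = 0.16^4 = 0.00065536
(1-p)^(n-k) = 0.84^8 ≈ 0.2478759
P = 495 * 0.00065536 * 0.2478759 ≈ 0.080412

0.080412


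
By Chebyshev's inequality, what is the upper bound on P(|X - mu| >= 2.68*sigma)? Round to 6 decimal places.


P <= 1/k^2
k^2 = 2.68^2 = 7.1824
1/k^2 = 1 / 7.1824 = 625/4489 ≈ 0.13922923

0.139229


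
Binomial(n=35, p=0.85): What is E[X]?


E[X] = n*p = 35 * 0.85 = 29.75

29.75


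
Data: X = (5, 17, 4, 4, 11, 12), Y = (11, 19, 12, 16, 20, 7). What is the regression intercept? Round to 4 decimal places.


a = ybar - b*xbar, where b = sum((xi-xbar)(yi-ybar)) / sum((xi-xbar)^2)
n = 6, xbar = 53/6 ≈ 8.833333, ybar = 85/6 ≈ 14.166667
Sxy = sum((xi-xbar)(yi-ybar)) = 259/6 ≈ 43.166667
Sxx = sum((xi-xbar)^2) = 857/6 ≈ 142.833333
b = Sxy / Sxx = 259/857 ≈ 0.302217
a = 14.166667 - 0.302217 * 8.833333 = 9853/857 ≈ 11.497083

11.4971


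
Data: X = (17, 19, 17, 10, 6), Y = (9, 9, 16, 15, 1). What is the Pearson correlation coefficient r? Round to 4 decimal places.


r = sum((xi-xbar)(yi-ybar)) / sqrt(sum((xi-xbar)^2) * sum((yi-ybar)^2))
n = 5, xbar = 69/5 = 13.8, ybar = 50/5 = 10
Sxy = sum((xi-xbar)(yi-ybar)) = 62
Sxx = sum((xi-xbar)^2) = 122.8
Syy = sum((yi-ybar)^2) = 144
sqrt(Sxx*Syy) ≈ 132.978194
r = Sxy / sqrt(Sxx*Syy) = 62 / 132.978194 ≈ 0.466242

0.4662


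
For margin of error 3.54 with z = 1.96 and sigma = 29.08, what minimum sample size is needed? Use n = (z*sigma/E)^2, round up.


z*sigma/E = 1.96 * 29.08 / 3.54 = 71246/4425 ≈ 16.100791
(z*sigma/E)^2 ≈ 259.235470
round up: n = 260

260


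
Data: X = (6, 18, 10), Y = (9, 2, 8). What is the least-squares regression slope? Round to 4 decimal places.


b = sum((xi-xbar)(yi-ybar)) / sum((xi-xbar)^2)
n = 3, xbar = 34/3 ≈ 11.333333, ybar = 19/3 ≈ 6.333333
Sxy = sum((xi-xbar)(yi-ybar)) = -136/3 ≈ -45.333333
Sxx = sum((xi-xbar)^2) = 224/3 ≈ 74.666667
b = Sxy / Sxx = -17/28 ≈ -0.607143

-0.6071


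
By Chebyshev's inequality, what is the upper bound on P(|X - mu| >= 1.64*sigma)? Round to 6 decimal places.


P <= 1/k^2
k^2 = 1.64^2 = 2.6896
1/k^2 = 1 / 2.6896 = 625/1681 ≈ 0.37180250

0.371802


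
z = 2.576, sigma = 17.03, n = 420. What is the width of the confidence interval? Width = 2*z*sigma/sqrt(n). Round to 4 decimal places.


width = 2*z*sigma/sqrt(n)
2*z*sigma = 2 * 2.576 * 17.03 = 87.73856
sqrt(420) ≈ 20.493902
width = 87.73856 / 20.493902 ≈ 4.281203

4.2812


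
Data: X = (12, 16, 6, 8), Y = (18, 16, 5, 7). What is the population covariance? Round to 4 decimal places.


Cov = (1/n)*sum((xi-xbar)(yi-ybar))
n = 4, xbar = 42/4 = 10.5, ybar = 46/4 = 11.5
sum((xi-xbar)(yi-ybar)) = 75
Cov = 75 / 4 = 18.75

18.7500


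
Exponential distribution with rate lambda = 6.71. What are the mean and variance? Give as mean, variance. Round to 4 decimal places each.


mean = 1/lam, var = 1/lam^2
mean = 1 / 6.71 = 100/671 ≈ 0.149031
lam^2 = 6.71^2 = 45.0241
var = 1 / 45.0241 ≈ 0.022210

0.1490, 0.0222


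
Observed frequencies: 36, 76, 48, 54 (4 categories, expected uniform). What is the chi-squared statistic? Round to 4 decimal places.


chi2 = sum((O-E)^2/E), E = total/4
total = 214, E = 214/4 = 53.5
(36 - 53.5)^2 / 53.5 = 306.25 / 53.5 = 1225/214 ≈ 5.724299
(76 - 53.5)^2 / 53.5 = 506.25 / 53.5 = 2025/214 ≈ 9.462617
(48 - 53.5)^2 / 53.5 = 30.25 / 53.5 = 121/214 ≈ 0.565421
(54 - 53.5)^2 / 53.5 = 0.25 / 53.5 = 1/214 ≈ 0.004673
chi2 = 1686/107 ≈ 15.757009

15.7570


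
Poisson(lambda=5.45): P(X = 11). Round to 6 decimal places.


P = e^(-lam) * lam^k / k!
e^(-5.45) ≈ 0.004296305
lam^k = 5.45^11 ≈ 125997383.071553
k! = 11! = 39916800
P = 0.004296305 * 125997383.071553 / 39916800 ≈ 0.013561

0.013561


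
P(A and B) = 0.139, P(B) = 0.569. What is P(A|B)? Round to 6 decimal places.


P(A|B) = P(A and B) / P(B) = 0.139 / 0.569 = 139/569 ≈ 0.24428822

0.244288


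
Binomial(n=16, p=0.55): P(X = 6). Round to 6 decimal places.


P = C(n,k) * p^k * (1-p)^(n-k)
C(16,6) = 8008
p^k = 0.55^6 ≈ 0.02768064
(1-p)^(n-k) = 0.45^10 ≈ 0.0003405063
P = 8008 * 0.02768064 * 0.0003405063 ≈ 0.075479

0.075479


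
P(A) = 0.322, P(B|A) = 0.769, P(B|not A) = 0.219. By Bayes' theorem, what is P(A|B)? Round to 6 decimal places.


P(A|B) = P(B|A)*P(A) / P(B), P(B) = P(B|A)*P(A) + P(B|not A)*P(not A)
P(B|A)*P(A) = 0.769 * 0.322 = 0.247618
P(B|not A)*P(not A) = 0.219 * 0.678 = 0.148482
P(B) = 0.247618 + 0.148482 = 0.3961
P(A|B) = 0.247618 / 0.3961 ≈ 0.62514012

0.625140


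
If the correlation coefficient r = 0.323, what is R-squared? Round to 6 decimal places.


R^2 = r^2 = (0.323)^2 = 0.104329

0.104329


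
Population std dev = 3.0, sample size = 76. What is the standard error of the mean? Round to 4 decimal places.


SE = sigma / sqrt(n)
sqrt(76) ≈ 8.717798
SE = 3.0 / 8.717798 ≈ 0.344124

0.3441


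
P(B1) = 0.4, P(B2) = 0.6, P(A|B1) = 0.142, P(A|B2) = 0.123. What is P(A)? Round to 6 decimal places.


P(A) = P(A|B1)*P(B1) + P(A|B2)*P(B2)
P(A|B1)*P(B1) = 0.142 * 0.4 = 0.0568
P(A|B2)*P(B2) = 0.123 * 0.6 = 0.0738
P(A) = 0.0568 + 0.0738 = 0.1306

0.130600


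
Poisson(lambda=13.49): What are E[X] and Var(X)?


E[X] = Var(X) = lambda = 13.49

13.49, 13.49


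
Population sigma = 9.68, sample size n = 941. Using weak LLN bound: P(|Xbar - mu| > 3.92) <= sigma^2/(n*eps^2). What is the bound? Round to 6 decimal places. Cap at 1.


bound = min(1, sigma^2/(n*eps^2))
sigma^2 = 9.68^2 = 93.7024
n*eps^2 = 941 * 3.92^2 = 941 * 15.3664 = 14459.7824
sigma^2/(n*eps^2) = 93.7024 / 14459.7824 ≈ 0.00648021

0.006480


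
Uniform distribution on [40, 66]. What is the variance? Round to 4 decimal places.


Var = (b-a)^2 / 12
(b-a)^2 = (66 - 40)^2 = 676
Var = 676/12 ≈ 56.333333

56.3333


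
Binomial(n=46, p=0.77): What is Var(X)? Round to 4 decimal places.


Var = n*p*(1-p) = 46 * 0.77 * 0.23 = 8.1466

8.1466


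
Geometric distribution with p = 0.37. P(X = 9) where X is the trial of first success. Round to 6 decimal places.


P = (1-p)^(k-1) * p
(1-p)^(k-1) = 0.63^8 ≈ 0.02481558
P = 0.02481558 * 0.37 ≈ 0.009181764

0.009182


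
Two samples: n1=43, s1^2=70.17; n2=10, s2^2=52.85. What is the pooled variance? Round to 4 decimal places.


sp^2 = ((n1-1)*s1^2 + (n2-1)*s2^2)/(n1+n2-2)
(n1-1)*s1^2 = 42 * 70.17 = 2947.14
(n2-1)*s2^2 = 9 * 52.85 = 475.65
numerator = 2947.14 + 475.65 = 3422.79
n1+n2-2 = 51
sp^2 = 3422.79 / 51 = 114093/1700 ≈ 67.113529

67.1135


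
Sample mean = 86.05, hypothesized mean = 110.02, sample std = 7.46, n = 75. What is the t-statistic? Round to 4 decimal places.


t = (xbar - mu0) / (s/sqrt(n))
xbar - mu0 = 86.05 - 110.02 = -23.97
sqrt(75) ≈ 8.66025404
s/sqrt(n) = 7.46 / 8.66025404 ≈ 0.86140660
t = -23.97 / 0.86140660 ≈ -27.826580

-27.8266


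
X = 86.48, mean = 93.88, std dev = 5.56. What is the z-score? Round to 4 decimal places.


z = (X - mu) / sigma
X - mu = 86.48 - 93.88 = -7.4
z = -7.4 / 5.56 = -185/139 ≈ -1.330935

-1.3309


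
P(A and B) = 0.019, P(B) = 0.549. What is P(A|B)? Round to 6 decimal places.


P(A|B) = P(A and B) / P(B) = 0.019 / 0.549 = 19/549 ≈ 0.03460838

0.034608


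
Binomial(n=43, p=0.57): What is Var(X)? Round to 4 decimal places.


Var = n*p*(1-p) = 43 * 0.57 * 0.43 = 10.5393

10.5393


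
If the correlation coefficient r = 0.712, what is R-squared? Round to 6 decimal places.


R^2 = r^2 = (0.712)^2 = 0.506944

0.506944


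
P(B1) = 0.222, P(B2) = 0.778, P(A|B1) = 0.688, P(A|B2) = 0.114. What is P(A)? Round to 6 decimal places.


P(A) = P(A|B1)*P(B1) + P(A|B2)*P(B2)
P(A|B1)*P(B1) = 0.688 * 0.222 = 0.152736
P(A|B2)*P(B2) = 0.114 * 0.778 = 0.088692
P(A) = 0.152736 + 0.088692 = 0.241428

0.241428


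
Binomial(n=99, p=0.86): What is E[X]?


E[X] = n*p = 99 * 0.86 = 85.14

85.14


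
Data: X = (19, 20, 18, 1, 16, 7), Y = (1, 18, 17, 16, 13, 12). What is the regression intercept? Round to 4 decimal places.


a = ybar - b*xbar, where b = sum((xi-xbar)(yi-ybar)) / sum((xi-xbar)^2)
n = 6, xbar = 81/6 = 13.5, ybar = 77/6 ≈ 12.833333
Sxy = sum((xi-xbar)(yi-ybar)) = -46.5
Sxx = sum((xi-xbar)^2) = 297.5
b = Sxy / Sxx = -93/595 ≈ -0.156303
a = 12.833333 - (-0.156303) * 13.5 = 26674/1785 ≈ 14.943417

14.9434


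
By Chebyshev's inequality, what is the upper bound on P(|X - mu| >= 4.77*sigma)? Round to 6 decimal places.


P <= 1/k^2
k^2 = 4.77^2 = 22.7529
1/k^2 = 1 / 22.7529 ≈ 0.04395044

0.043950


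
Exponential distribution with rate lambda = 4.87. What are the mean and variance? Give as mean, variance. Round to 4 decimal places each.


mean = 1/lam, var = 1/lam^2
mean = 1 / 4.87 = 100/487 ≈ 0.205339
lam^2 = 4.87^2 = 23.7169
var = 1 / 23.7169 ≈ 0.042164

0.2053, 0.0422


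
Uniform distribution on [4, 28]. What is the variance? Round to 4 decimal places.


Var = (b-a)^2 / 12
(b-a)^2 = (28 - 4)^2 = 576
Var = 576/12 = 48

48.0000
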